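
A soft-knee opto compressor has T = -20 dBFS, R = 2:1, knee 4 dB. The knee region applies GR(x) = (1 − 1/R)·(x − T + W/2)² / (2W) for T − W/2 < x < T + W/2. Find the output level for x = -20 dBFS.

x − T + W/2 = -20 − (-20) + 2 = 2.
GR = (1 − 1/2) × 2² / 8 = 0.5 × 4 / 8 = 0.25 dB.
Output = -20 − 0.25 = -20.25 dBFS.

-20.25 dBFS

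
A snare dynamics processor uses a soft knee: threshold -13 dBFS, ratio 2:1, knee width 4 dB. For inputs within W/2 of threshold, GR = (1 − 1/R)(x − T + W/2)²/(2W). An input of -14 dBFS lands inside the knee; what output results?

-14.0625 dBFS

x − T + W/2 = -14 − (-13) + 2 = 1.
GR = (1 − 1/2) × 1² / 8 = 0.5 × 1 / 8 = 0.0625 dB.
Output = -14 − 0.0625 = -14.0625 dBFS.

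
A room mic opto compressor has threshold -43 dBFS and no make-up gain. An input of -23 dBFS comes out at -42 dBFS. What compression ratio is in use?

20:1

Input overshoot = -23 − (-43) = 20 dB; output overshoot = -42 − (-43) = 1 dB.
Ratio = 20 / 1 = 20.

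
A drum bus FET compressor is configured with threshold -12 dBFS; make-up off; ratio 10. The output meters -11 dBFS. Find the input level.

That's 1 dB above the -12 dBFS threshold.
Input overshoot = R × output overshoot = 10 dB → input = -12 + 10 = -2 dBFS.

-2 dBFS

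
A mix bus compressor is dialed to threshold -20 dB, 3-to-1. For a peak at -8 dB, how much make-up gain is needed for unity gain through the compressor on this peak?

The peak compresses to -20 + 12/3 = -16 dB.
To reach -8 dB requires -8 − (-16) = 8 dB of make-up.

8 dB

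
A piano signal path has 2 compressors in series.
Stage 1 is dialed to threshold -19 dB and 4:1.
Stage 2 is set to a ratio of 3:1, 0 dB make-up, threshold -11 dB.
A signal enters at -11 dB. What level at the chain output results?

-17 dB

Stage 1: overshoot 8 dB → 8/4 = 2 dB → -17 dB.
Stage 2: -17 dB is at or below the -11 dB threshold — no compression; output -17 dB.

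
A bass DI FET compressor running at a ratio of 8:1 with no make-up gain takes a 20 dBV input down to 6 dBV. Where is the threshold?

4 dBV

Let T be the threshold. Output overshoot = (input overshoot)/R, so 6 − T = (20 − T)/8.
8·(6 − T) = 20 − T → 7·T = 48 − 20 = 28.
T = 28/7 = 4 dBV.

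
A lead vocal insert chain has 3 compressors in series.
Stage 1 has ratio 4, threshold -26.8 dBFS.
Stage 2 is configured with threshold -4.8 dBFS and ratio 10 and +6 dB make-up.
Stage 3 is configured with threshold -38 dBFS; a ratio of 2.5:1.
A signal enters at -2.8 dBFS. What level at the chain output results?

-28.72 dBFS

Stage 1: 24 dB above -26.8 dBFS, reduced 4:1 to 6 dB above → -20.8 dBFS.
Stage 2: below threshold (-20.8 ≤ -4.8); passes unchanged; make-up brings it to -14.8 dBFS.
Stage 3: overshoot 23.2 dB → 23.2/2.5 = 9.28 dB → -28.72 dBFS.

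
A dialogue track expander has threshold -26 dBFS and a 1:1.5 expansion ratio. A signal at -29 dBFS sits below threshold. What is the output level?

-30.5 dBFS

Below threshold, a 1:1.5 expander applies gain = (1.5−1)×(T − x) of attenuation.
(1.5−1) × 3 = 1.5 dB, so output = -29 − 1.5 = -30.5 dBFS.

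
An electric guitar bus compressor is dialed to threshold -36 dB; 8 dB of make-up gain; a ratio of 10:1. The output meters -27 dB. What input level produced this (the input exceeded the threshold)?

Stripping the +8 dB make-up gives -35 dB at the gain stage.
Post-compression overshoot = -35 − (-36) = 1 dB.
Before 10:1 compression the overshoot was 1 × 10 = 10 dB, so input = -36 + 10 = -26 dB.

-26 dB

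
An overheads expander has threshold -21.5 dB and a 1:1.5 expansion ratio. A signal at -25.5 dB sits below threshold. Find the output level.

-27.5 dB

Below threshold, a 1:1.5 expander applies gain = (1.5−1)×(T − x) of attenuation.
(1.5−1) × 4 = 2 dB, so output = -25.5 − 2 = -27.5 dB.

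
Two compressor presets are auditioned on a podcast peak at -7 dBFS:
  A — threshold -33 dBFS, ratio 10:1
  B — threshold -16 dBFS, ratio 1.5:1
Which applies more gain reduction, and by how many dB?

A, by 20.4 dB

A: 26 dB over, compressed to 2.6 dB over, so 23.4 dB of GR.
B: 9 dB over, compressed to 6 dB over, so 3 dB of GR.
A applies 20.4 dB more gain reduction.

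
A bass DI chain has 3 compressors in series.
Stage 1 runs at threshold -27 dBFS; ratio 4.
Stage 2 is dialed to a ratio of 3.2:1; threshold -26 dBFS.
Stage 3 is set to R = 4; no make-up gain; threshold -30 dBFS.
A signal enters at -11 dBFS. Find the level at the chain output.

-28.765625 dBFS

Stage 1: 16 dB above -27 dBFS, reduced 4:1 to 4 dB above → -23 dBFS.
Stage 2: -23 dBFS is 3 dB over -26 dBFS; at 3.2:1 that becomes 0.9375 dB over, giving -25.0625 dBFS.
Stage 3: 4.9375 dB above -30 dBFS, reduced 4:1 to 1.234375 dB above → -28.765625 dBFS.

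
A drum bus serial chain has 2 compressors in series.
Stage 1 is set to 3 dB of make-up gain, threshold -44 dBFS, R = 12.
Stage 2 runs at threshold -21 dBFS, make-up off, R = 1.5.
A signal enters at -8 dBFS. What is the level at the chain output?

-38 dBFS

Stage 1: 36 dB above -44 dBFS, reduced 12:1 to 3 dB above → -41 dBFS; +3 dB make-up → -38 dBFS.
Stage 2: -38 dBFS is at or below the -21 dBFS threshold — no compression; output -38 dBFS.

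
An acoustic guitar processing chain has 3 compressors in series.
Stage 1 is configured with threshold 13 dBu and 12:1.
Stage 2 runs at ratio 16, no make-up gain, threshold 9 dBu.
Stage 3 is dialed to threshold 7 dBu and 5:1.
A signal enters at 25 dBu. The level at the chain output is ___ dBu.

7.4625 dBu

Stage 1: 25 dBu is 12 dB over 13 dBu; at 12:1 that becomes 1 dB over, giving 14 dBu.
Stage 2: 5 dB above 9 dBu, reduced 16:1 to 0.3125 dB above → 9.3125 dBu.
Stage 3: 9.3125 dBu is 2.3125 dB over 7 dBu; at 5:1 that becomes 0.4625 dB over, giving 7.4625 dBu.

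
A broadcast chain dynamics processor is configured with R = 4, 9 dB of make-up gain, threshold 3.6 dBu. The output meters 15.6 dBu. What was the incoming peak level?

Remove make-up: 15.6 − 9 = 6.6 dBu.
The compressed level sits 6.6 − 3.6 = 3 dB over threshold.
Before 4:1 compression the overshoot was 3 × 4 = 12 dB, so input = 3.6 + 12 = 15.6 dBu.

15.6 dBu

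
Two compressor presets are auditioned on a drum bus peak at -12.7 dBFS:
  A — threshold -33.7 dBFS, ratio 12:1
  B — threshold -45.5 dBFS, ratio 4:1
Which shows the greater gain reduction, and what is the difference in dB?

A: 21 dB over, compressed to 1.75 dB over, so 19.25 dB of GR.
B: 32.8 dB over, compressed to 8.2 dB over, so 24.6 dB of GR.
B applies 5.35 dB more gain reduction.

B, by 5.35 dB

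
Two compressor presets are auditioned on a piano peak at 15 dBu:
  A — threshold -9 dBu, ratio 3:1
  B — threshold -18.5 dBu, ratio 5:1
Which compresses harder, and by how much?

A: 24 dB over, compressed to 8 dB over, so 16 dB of GR.
B: 33.5 dB over, compressed to 6.7 dB over, so 26.8 dB of GR.
B reduces 10.8 dB more.

B, by 10.8 dB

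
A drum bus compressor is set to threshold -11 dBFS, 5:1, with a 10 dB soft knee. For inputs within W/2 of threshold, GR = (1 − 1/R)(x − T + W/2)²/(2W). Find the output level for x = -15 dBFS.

-15.04 dBFS

x − T + W/2 = -15 − (-11) + 5 = 1.
GR = (1 − 1/5) × 1² / 20 = 0.8 × 1 / 20 = 0.04 dB.
Output = -15 − 0.04 = -15.04 dBFS.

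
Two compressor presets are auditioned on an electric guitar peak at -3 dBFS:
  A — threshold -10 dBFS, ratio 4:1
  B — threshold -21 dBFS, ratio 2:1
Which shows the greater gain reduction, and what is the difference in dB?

A: GR = 7 − 7/4 = 5.25 dB.
B: GR = 18 − 18/2 = 9 dB.
B reduces 3.75 dB more.

B, by 3.75 dB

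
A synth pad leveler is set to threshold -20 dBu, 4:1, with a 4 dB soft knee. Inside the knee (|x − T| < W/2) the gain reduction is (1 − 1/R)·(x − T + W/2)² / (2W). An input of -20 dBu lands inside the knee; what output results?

-20.375 dBu

x − T + W/2 = -20 − (-20) + 2 = 2.
GR = (1 − 1/4) × 2² / 8 = 0.75 × 4 / 8 = 0.375 dB.
Output = -20 − 0.375 = -20.375 dBu.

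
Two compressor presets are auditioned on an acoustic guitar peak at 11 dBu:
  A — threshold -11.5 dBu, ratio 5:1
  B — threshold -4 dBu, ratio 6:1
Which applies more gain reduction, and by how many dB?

A: 22.5 dB over, compressed to 4.5 dB over, so 18 dB of GR.
B: 15 dB over, compressed to 2.5 dB over, so 12.5 dB of GR.
A applies 5.5 dB more gain reduction.

A, by 5.5 dB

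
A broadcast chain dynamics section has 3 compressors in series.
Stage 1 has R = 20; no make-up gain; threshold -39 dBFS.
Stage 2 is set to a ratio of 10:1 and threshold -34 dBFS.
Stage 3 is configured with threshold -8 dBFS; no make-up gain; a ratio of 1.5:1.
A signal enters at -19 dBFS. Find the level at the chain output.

-38 dBFS

Stage 1: overshoot 20 dB → 20/20 = 1 dB → -38 dBFS.
Stage 2: below threshold (-38 ≤ -34); passes unchanged; output -38 dBFS.
Stage 3: -38 dBFS ≤ -8 dBFS, so stage 3 doesn't engage; output -38 dBFS.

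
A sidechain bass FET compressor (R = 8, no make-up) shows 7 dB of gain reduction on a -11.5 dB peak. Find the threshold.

-19.5 dB

Gain reduction = -11.5 − (-18.5) = 7 dB; output overshoot = GR / (R − 1) = 7 / 7 = 1 dB.
Threshold = output − output overshoot = -18.5 − 1 = -19.5 dB.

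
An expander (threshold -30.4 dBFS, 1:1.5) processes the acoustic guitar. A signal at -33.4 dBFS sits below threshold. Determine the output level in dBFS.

Undershoot = (-30.4) − (-33.4) = 3 dB.
At 1:1.5, that expands to 4.5 dB under threshold.
Output = -30.4 − 4.5 = -34.9 dBFS.

-34.9 dBFS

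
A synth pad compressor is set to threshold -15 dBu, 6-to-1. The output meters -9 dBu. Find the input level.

The compressed level sits -9 − (-15) = 6 dB over threshold.
Undo the ratio: input overshoot = 6 × 6 = 36 dB, giving input = 21 dBu.

21 dBu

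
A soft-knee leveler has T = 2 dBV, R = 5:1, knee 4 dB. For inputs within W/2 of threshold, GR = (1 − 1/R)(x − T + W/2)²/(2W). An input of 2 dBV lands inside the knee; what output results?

x − T + W/2 = 2 − 2 + 2 = 2.
GR = (1 − 1/5) × 2² / 8 = 0.8 × 4 / 8 = 0.4 dB.
Output = 2 − 0.4 = 1.6 dBV.

1.6 dBV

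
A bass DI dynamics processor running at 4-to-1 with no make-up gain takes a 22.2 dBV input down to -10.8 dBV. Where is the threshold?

-21.8 dBV

Gain reduction = 22.2 − (-10.8) = 33 dB; output overshoot = GR / (R − 1) = 33 / 3 = 11 dB.
Threshold = output − output overshoot = -10.8 − 11 = -21.8 dBV.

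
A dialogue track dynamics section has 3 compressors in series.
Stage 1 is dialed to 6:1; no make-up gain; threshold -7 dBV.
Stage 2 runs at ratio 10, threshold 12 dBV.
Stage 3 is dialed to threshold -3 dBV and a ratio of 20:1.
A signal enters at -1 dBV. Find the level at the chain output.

-6 dBV

Stage 1: overshoot 6 dB → 6/6 = 1 dB → -6 dBV.
Stage 2: -6 dBV is at or below the 12 dBV threshold — no compression; output -6 dBV.
Stage 3: below threshold (-6 ≤ -3); passes unchanged; output -6 dBV.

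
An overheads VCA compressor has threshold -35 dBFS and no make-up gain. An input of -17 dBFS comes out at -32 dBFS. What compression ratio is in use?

6:1

Input overshoot = -17 − (-35) = 18 dB; output overshoot = -32 − (-35) = 3 dB.
Ratio = 18 / 3 = 6.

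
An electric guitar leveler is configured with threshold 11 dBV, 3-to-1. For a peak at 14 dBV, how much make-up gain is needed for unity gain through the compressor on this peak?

2 dB

The peak compresses to 11 + 3/3 = 12 dBV.
To reach 14 dBV requires 14 − 12 = 2 dB of make-up.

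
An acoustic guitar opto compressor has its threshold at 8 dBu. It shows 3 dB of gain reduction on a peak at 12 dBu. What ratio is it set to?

4:1

Input overshoot = 12 − 8 = 4 dB.
Output overshoot = 4 − 3 = 1 dB.
Ratio = input overshoot / output overshoot = 4 / 1 = 4.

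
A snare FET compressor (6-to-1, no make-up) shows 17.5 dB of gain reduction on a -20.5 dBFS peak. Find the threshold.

Gain reduction = -20.5 − (-38) = 17.5 dB; output overshoot = GR / (R − 1) = 17.5 / 5 = 3.5 dB.
Threshold = output − output overshoot = -38 − 3.5 = -41.5 dBFS.

-41.5 dBFS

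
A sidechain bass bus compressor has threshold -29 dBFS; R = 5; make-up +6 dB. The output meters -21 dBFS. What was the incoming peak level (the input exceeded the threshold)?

-19 dBFS

Before make-up, the level was -21 − 6 = -27 dBFS.
Post-compression overshoot = -27 − (-29) = 2 dB.
Before 5:1 compression the overshoot was 2 × 5 = 10 dB, so input = -29 + 10 = -19 dBFS.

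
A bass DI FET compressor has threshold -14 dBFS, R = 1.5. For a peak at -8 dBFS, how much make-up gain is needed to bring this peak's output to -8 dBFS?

Overshoot 6 dB → 6/1.5 = 4 dB after compression, so the compressed level is -14 + 4 = -10 dBFS.
Make-up = target − compressed = -8 − (-10) = 2 dB.

2 dB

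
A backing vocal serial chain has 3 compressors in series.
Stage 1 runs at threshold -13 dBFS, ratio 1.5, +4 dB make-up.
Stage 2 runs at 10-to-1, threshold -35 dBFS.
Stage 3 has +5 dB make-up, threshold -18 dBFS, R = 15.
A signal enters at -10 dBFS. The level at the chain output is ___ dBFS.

Stage 1: 3 dB above -13 dBFS, reduced 1.5:1 to 2 dB above → -11 dBFS; +4 dB make-up → -7 dBFS.
Stage 2: 28 dB above -35 dBFS, reduced 10:1 to 2.8 dB above → -32.2 dBFS.
Stage 3: below threshold (-32.2 ≤ -18); passes unchanged; make-up brings it to -27.2 dBFS.

-27.2 dBFS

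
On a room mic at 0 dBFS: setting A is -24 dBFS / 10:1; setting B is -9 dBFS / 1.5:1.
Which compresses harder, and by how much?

A: overshoot 24 dB → output overshoot 2.4 dB → GR 21.6 dB.
B: overshoot 9 dB → output overshoot 6 dB → GR 3 dB.
A applies 18.6 dB more gain reduction.

A, by 18.6 dB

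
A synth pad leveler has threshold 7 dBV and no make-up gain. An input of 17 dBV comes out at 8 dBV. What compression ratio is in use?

10:1

Input overshoot = 17 − 7 = 10 dB; output overshoot = 8 − 7 = 1 dB.
Ratio = 10 / 1 = 10.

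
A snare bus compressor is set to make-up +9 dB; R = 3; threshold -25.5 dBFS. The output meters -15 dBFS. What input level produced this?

Before make-up, the level was -15 − 9 = -24 dBFS.
Post-compression overshoot = -24 − (-25.5) = 1.5 dB.
Undo the ratio: input overshoot = 1.5 × 3 = 4.5 dB, giving input = -21 dBFS.

-21 dBFS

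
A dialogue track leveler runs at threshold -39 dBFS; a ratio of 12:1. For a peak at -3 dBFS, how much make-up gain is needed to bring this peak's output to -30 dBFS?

Overshoot 36 dB → 36/12 = 3 dB after compression, so the compressed level is -39 + 3 = -36 dBFS.
Make-up = target − compressed = -30 − (-36) = 6 dB.

6 dB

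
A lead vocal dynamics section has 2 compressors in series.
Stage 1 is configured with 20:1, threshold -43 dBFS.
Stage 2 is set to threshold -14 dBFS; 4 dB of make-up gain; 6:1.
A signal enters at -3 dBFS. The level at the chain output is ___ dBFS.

Stage 1: overshoot 40 dB → 40/20 = 2 dB → -41 dBFS.
Stage 2: -41 dBFS is at or below the -14 dBFS threshold — no compression; make-up brings it to -37 dBFS.

-37 dBFS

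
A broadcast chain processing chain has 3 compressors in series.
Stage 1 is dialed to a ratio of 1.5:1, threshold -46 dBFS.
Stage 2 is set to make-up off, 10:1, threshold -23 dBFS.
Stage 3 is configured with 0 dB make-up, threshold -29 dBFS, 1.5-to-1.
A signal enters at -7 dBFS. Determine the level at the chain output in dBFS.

-24.8 dBFS

Stage 1: -7 dBFS is 39 dB over -46 dBFS; at 1.5:1 that becomes 26 dB over, giving -20 dBFS.
Stage 2: 3 dB above -23 dBFS, reduced 10:1 to 0.3 dB above → -22.7 dBFS.
Stage 3: -22.7 dBFS is 6.3 dB over -29 dBFS; at 1.5:1 that becomes 4.2 dB over, giving -24.8 dBFS.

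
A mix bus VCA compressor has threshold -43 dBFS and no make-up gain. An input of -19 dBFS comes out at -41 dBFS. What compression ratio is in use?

Input overshoot = -19 − (-43) = 24 dB; output overshoot = -41 − (-43) = 2 dB.
Ratio = 24 / 2 = 12.

12:1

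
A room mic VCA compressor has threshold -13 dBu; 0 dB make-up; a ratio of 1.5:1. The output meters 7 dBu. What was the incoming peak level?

17 dBu

That's 20 dB above the -13 dBu threshold.
Undo the ratio: input overshoot = 20 × 1.5 = 30 dB, giving input = 17 dBu.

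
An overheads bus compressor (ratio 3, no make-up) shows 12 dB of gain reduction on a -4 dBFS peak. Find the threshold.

Gain reduction = -4 − (-16) = 12 dB; output overshoot = GR / (R − 1) = 12 / 2 = 6 dB.
Threshold = output − output overshoot = -16 − 6 = -22 dBFS.

-22 dBFS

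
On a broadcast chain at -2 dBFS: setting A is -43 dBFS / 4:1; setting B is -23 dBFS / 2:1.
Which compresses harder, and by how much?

A: GR = 41 − 41/4 = 30.75 dB.
B: GR = 21 − 21/2 = 10.5 dB.
A applies 20.25 dB more gain reduction.

A, by 20.25 dB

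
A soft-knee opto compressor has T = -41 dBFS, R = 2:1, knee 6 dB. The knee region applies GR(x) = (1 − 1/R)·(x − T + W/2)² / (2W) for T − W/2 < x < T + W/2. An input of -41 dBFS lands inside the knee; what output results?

-41.375 dBFS

x − T + W/2 = -41 − (-41) + 3 = 3.
GR = (1 − 1/2) × 3² / 12 = 0.5 × 9 / 12 = 0.375 dB.
Output = -41 − 0.375 = -41.375 dBFS.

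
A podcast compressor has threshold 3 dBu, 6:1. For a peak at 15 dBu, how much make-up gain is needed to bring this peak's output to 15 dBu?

Without make-up, output = threshold + overshoot/6 = 3 + 2 = 5 dBu.
Gap to target: 10 dB.

10 dB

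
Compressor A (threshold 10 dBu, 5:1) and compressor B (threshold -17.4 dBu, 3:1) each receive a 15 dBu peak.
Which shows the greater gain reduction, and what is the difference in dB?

A: GR = 5 − 5/5 = 4 dB.
B: GR = 32.4 − 32.4/3 = 21.6 dB.
B reduces 17.6 dB more.

B, by 17.6 dB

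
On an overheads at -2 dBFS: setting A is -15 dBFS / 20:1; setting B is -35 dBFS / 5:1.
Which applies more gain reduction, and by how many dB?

A: overshoot 13 dB → output overshoot 0.65 dB → GR 12.35 dB.
B: overshoot 33 dB → output overshoot 6.6 dB → GR 26.4 dB.
B reduces 14.05 dB more.

B, by 14.05 dB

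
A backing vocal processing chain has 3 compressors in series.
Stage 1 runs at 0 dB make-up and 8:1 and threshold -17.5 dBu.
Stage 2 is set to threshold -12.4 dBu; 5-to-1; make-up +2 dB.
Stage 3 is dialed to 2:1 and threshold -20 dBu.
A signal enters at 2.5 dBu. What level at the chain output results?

-16.5 dBu

Stage 1: 20 dB above -17.5 dBu, reduced 8:1 to 2.5 dB above → -15 dBu.
Stage 2: -15 dBu ≤ -12.4 dBu, so stage 2 doesn't engage; make-up brings it to -13 dBu.
Stage 3: -13 dBu is 7 dB over -20 dBu; at 2:1 that becomes 3.5 dB over, giving -16.5 dBu.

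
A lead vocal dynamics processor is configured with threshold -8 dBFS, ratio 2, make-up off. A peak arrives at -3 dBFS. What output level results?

Overshoot: -3 − (-8) = 5 dB.
The 5 dB excess becomes 2.5 dB after 2:1 reduction.
So the level is -8 + 2.5 = -5.5 dBFS.

-5.5 dBFS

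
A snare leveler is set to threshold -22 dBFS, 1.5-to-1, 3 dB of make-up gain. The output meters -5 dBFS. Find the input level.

-1 dBFS

Remove make-up: -5 − 3 = -8 dBFS.
Post-compression overshoot = -8 − (-22) = 14 dB.
Undo the ratio: input overshoot = 14 × 1.5 = 21 dB, giving input = -1 dBFS.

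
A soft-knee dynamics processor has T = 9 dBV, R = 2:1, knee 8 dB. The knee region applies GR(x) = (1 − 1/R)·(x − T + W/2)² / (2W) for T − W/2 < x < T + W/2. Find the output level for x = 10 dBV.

x − T + W/2 = 10 − 9 + 4 = 5.
GR = (1 − 1/2) × 5² / 16 = 0.5 × 25 / 16 = 0.78125 dB.
Output = 10 − 0.78125 = 9.21875 dBV.

9.21875 dBV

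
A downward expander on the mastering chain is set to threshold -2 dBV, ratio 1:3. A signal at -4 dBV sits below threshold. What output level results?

Below threshold, a 1:3 expander applies gain = (3−1)×(T − x) of attenuation.
(3−1) × 2 = 4 dB, so output = -4 − 4 = -8 dBV.

-8 dBV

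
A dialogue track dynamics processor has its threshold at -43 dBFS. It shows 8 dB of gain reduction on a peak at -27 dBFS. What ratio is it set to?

2:1

Input overshoot = -27 − (-43) = 16 dB.
Output overshoot = 16 − 8 = 8 dB.
Ratio = input overshoot / output overshoot = 16 / 8 = 2.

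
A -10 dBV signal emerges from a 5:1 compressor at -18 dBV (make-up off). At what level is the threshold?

-20 dBV

Input is 10 dB above T (since output overshoot × R = input overshoot: (-18 − T)·5 = -10 − T gives T = -20 dBV).
Check: -20 + (-10 − (-20))/5 = -20 + 2 = -18 dBV. ✓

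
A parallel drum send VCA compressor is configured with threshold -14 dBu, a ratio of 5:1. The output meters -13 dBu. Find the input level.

-9 dBu

Post-compression overshoot = -13 − (-14) = 1 dB.
Before 5:1 compression the overshoot was 1 × 5 = 5 dB, so input = -14 + 5 = -9 dBu.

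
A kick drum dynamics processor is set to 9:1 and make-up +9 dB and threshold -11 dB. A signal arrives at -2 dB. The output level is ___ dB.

Overshoot: -2 − (-11) = 9 dB.
At 9:1 the overshoot is divided by 9, leaving 1 dB above threshold.
That puts the output at -10 dB; make-up adds 9 dB, giving -1 dB.

-1 dB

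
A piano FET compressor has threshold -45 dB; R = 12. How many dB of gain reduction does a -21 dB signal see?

The signal is 24 dB above threshold.
At 12:1, output sits 24/12 = 2 dB above threshold.
Gain reduction = 24 − 2 = 22 dB.

22 dB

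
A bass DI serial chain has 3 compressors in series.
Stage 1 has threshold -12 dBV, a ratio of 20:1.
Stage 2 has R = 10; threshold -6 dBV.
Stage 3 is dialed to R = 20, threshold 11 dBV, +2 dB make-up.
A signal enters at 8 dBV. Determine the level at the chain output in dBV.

-9 dBV

Stage 1: 20 dB above -12 dBV, reduced 20:1 to 1 dB above → -11 dBV.
Stage 2: -11 dBV is at or below the -6 dBV threshold — no compression; output -11 dBV.
Stage 3: -11 dBV ≤ 11 dBV, so stage 3 doesn't engage; make-up brings it to -9 dBV.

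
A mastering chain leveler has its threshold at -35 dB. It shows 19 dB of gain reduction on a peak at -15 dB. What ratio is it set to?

20:1

Input overshoot = -15 − (-35) = 20 dB.
Output overshoot = 20 − 19 = 1 dB.
Ratio = input overshoot / output overshoot = 20 / 1 = 20.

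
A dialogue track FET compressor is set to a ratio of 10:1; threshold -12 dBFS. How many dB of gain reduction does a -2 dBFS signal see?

-2 dBFS exceeds the threshold by 10 dB.
At 10:1, output sits 10/10 = 1 dB above threshold.
GR = overshoot in − overshoot out = 10 − 1 = 9 dB.

9 dB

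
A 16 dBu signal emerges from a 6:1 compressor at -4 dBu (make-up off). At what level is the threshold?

-8 dBu

Input is 24 dB above T (since output overshoot × R = input overshoot: (-4 − T)·6 = 16 − T gives T = -8 dBu).
Check: -8 + (16 − (-8))/6 = -8 + 4 = -4 dBu. ✓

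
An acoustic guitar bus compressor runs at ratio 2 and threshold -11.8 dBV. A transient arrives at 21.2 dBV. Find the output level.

4.7 dBV

The input is 33 dB above the -11.8 dBV threshold.
At 2:1 the overshoot is divided by 2, leaving 16.5 dB above threshold.
So the level is -11.8 + 16.5 = 4.7 dBV.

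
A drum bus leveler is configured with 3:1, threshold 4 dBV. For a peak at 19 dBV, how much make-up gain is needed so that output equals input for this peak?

10 dB

The peak compresses to 4 + 15/3 = 9 dBV.
To reach 19 dBV requires 19 − 9 = 10 dB of make-up.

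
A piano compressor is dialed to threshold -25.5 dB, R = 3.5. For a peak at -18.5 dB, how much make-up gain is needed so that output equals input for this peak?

5 dB

The peak compresses to -25.5 + 7/3.5 = -23.5 dB.
To reach -18.5 dB requires -18.5 − (-23.5) = 5 dB of make-up.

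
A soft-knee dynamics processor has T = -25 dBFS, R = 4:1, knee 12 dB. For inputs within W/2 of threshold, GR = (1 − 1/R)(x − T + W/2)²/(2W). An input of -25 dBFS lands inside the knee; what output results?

x − T + W/2 = -25 − (-25) + 6 = 6.
GR = (1 − 1/4) × 6² / 24 = 0.75 × 36 / 24 = 1.125 dB.
Output = -25 − 1.125 = -26.125 dBFS.

-26.125 dBFS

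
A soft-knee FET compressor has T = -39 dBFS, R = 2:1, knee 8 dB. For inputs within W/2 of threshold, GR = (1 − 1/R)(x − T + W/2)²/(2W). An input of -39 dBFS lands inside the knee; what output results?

-39.5 dBFS

x − T + W/2 = -39 − (-39) + 4 = 4.
GR = (1 − 1/2) × 4² / 16 = 0.5 × 16 / 16 = 0.5 dB.
Output = -39 − 0.5 = -39.5 dBFS.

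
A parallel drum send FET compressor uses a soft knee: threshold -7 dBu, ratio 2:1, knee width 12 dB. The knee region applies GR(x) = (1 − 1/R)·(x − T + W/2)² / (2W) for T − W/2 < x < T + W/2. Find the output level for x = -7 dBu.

x − T + W/2 = -7 − (-7) + 6 = 6.
GR = (1 − 1/2) × 6² / 24 = 0.5 × 36 / 24 = 0.75 dB.
Output = -7 − 0.75 = -7.75 dBu.

-7.75 dBu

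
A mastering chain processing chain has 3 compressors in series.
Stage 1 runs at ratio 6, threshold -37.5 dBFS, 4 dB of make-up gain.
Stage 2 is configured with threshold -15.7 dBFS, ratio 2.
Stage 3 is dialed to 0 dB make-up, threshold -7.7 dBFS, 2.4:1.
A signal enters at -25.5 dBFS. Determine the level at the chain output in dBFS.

-31.5 dBFS

Stage 1: 12 dB above -37.5 dBFS, reduced 6:1 to 2 dB above → -35.5 dBFS; +4 dB make-up → -31.5 dBFS.
Stage 2: -31.5 dBFS is at or below the -15.7 dBFS threshold — no compression; output -31.5 dBFS.
Stage 3: -31.5 dBFS is at or below the -7.7 dBFS threshold — no compression; output -31.5 dBFS.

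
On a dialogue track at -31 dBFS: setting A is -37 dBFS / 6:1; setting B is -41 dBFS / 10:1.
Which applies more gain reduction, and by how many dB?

B, by 4 dB

A: 6 dB over, compressed to 1 dB over, so 5 dB of GR.
B: 10 dB over, compressed to 1 dB over, so 9 dB of GR.
Difference: 4 dB in favour of B.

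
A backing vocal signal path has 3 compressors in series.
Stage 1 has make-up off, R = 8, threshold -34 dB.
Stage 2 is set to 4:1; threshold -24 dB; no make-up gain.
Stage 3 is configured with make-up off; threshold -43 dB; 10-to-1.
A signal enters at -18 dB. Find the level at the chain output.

Stage 1: 16 dB above -34 dB, reduced 8:1 to 2 dB above → -32 dB.
Stage 2: below threshold (-32 ≤ -24); passes unchanged; output -32 dB.
Stage 3: 11 dB above -43 dB, reduced 10:1 to 1.1 dB above → -41.9 dB.

-41.9 dB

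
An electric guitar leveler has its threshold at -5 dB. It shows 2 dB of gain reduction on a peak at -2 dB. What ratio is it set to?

Input overshoot = -2 − (-5) = 3 dB.
Output overshoot = 3 − 2 = 1 dB.
Ratio = input overshoot / output overshoot = 3 / 1 = 3.

3:1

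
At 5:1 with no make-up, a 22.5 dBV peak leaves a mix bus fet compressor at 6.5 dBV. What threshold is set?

2.5 dBV

Gain reduction = 22.5 − 6.5 = 16 dB; output overshoot = GR / (R − 1) = 16 / 4 = 4 dB.
Threshold = output − output overshoot = 6.5 − 4 = 2.5 dBV.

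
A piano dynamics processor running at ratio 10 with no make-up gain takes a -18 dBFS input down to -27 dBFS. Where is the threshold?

Gain reduction = -18 − (-27) = 9 dB; output overshoot = GR / (R − 1) = 9 / 9 = 1 dB.
Threshold = output − output overshoot = -27 − 1 = -28 dBFS.

-28 dBFS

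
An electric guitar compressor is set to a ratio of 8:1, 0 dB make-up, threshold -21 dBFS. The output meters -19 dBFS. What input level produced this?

The compressed level sits -19 − (-21) = 2 dB over threshold.
Input overshoot = R × output overshoot = 16 dB → input = -21 + 16 = -5 dBFS.

-5 dBFS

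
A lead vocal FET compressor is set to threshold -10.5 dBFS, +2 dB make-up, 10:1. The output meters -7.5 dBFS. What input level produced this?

-0.5 dBFS

Before make-up, the level was -7.5 − 2 = -9.5 dBFS.
The compressed level sits -9.5 − (-10.5) = 1 dB over threshold.
Input overshoot = R × output overshoot = 10 dB → input = -10.5 + 10 = -0.5 dBFS.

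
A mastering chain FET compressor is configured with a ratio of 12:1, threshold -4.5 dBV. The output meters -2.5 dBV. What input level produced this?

19.5 dBV

Post-compression overshoot = -2.5 − (-4.5) = 2 dB.
Before 12:1 compression the overshoot was 2 × 12 = 24 dB, so input = -4.5 + 24 = 19.5 dBV.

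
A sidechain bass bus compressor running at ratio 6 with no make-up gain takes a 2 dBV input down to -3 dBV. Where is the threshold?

-4 dBV

Gain reduction = 2 − (-3) = 5 dB; output overshoot = GR / (R − 1) = 5 / 5 = 1 dB.
Threshold = output − output overshoot = -3 − 1 = -4 dBV.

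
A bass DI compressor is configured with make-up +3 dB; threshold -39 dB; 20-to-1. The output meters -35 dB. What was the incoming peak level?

-19 dB

Stripping the +3 dB make-up gives -38 dB at the gain stage.
Post-compression overshoot = -38 − (-39) = 1 dB.
Before 20:1 compression the overshoot was 1 × 20 = 20 dB, so input = -39 + 20 = -19 dB.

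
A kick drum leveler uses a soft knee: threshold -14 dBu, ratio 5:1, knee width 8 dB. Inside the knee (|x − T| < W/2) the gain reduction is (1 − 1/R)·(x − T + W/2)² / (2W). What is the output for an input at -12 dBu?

x − T + W/2 = -12 − (-14) + 4 = 6.
GR = (1 − 1/5) × 6² / 16 = 0.8 × 36 / 16 = 1.8 dB.
Output = -12 − 1.8 = -13.8 dBu.

-13.8 dBu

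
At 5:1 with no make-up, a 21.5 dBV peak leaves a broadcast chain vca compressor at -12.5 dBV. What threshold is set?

Input is 42.5 dB above T (since output overshoot × R = input overshoot: (-12.5 − T)·5 = 21.5 − T gives T = -21 dBV).
Check: -21 + (21.5 − (-21))/5 = -21 + 8.5 = -12.5 dBV. ✓

-21 dBV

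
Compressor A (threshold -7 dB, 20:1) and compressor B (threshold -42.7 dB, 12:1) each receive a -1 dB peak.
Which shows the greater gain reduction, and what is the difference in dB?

B, by 32.525 dB

A: overshoot 6 dB → output overshoot 0.3 dB → GR 5.7 dB.
B: overshoot 41.7 dB → output overshoot 3.475 dB → GR 38.225 dB.
B applies 32.525 dB more gain reduction.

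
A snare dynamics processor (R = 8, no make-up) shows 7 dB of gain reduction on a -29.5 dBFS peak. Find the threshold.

-37.5 dBFS

Let T be the threshold. Output overshoot = (input overshoot)/R, so -36.5 − T = (-29.5 − T)/8.
8·(-36.5 − T) = -29.5 − T → 7·T = -292 − (-29.5) = -262.5.
T = -262.5/7 = -37.5 dBFS.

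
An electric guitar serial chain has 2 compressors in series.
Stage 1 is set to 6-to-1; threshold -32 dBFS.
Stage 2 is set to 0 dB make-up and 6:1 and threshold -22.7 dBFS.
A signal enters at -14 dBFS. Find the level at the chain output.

Stage 1: -14 dBFS is 18 dB over -32 dBFS; at 6:1 that becomes 3 dB over, giving -29 dBFS.
Stage 2: -29 dBFS ≤ -22.7 dBFS, so stage 2 doesn't engage; output -29 dBFS.

-29 dBFS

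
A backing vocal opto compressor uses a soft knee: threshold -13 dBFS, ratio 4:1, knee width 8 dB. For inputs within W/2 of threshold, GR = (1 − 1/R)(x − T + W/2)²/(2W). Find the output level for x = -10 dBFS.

x − T + W/2 = -10 − (-13) + 4 = 7.
GR = (1 − 1/4) × 7² / 16 = 0.75 × 49 / 16 = 2.296875 dB.
Output = -10 − 2.296875 = -12.296875 dBFS.

-12.296875 dBFS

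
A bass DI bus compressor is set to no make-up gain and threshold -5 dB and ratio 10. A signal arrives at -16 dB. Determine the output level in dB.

-16 dB is 11 dB below the -5 dB threshold, so no gain reduction is applied.
Output = input = -16 dB.

-16 dB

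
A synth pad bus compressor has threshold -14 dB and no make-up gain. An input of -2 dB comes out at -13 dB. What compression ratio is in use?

Input overshoot = -2 − (-14) = 12 dB; output overshoot = -13 − (-14) = 1 dB.
Ratio = 12 / 1 = 12.

12:1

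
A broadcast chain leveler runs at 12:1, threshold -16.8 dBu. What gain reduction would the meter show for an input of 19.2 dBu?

33 dB

Overshoot = 19.2 − (-16.8) = 36 dB.
After 12:1 compression the overshoot becomes 36/12 = 3 dB.
Gain reduction = 36 − 3 = 33 dB.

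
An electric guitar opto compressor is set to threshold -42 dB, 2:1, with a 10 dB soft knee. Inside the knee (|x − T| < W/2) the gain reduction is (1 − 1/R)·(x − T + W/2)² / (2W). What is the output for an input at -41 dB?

x − T + W/2 = -41 − (-42) + 5 = 6.
GR = (1 − 1/2) × 6² / 20 = 0.5 × 36 / 20 = 0.9 dB.
Output = -41 − 0.9 = -41.9 dB.

-41.9 dB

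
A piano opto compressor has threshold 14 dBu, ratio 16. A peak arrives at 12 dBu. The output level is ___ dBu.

12 dBu is 2 dB below the 14 dBu threshold, so no gain reduction is applied.
Output = input = 12 dBu.

12 dBu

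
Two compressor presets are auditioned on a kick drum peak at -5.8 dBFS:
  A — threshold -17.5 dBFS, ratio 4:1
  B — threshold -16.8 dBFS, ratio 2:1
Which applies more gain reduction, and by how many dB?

A, by 3.275 dB

A: GR = 11.7 − 11.7/4 = 8.775 dB.
B: GR = 11 − 11/2 = 5.5 dB.
Difference: 3.275 dB in favour of A.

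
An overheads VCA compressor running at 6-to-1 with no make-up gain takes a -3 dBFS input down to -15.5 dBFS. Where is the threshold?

-18 dBFS

Let T be the threshold. Output overshoot = (input overshoot)/R, so -15.5 − T = (-3 − T)/6.
6·(-15.5 − T) = -3 − T → 5·T = -93 − (-3) = -90.
T = -90/5 = -18 dBFS.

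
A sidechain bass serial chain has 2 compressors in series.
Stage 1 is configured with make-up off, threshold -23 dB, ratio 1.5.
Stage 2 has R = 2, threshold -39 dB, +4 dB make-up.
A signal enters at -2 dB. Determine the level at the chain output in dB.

Stage 1: -2 dB is 21 dB over -23 dB; at 1.5:1 that becomes 14 dB over, giving -9 dB.
Stage 2: -9 dB is 30 dB over -39 dB; at 2:1 that becomes 15 dB over, giving -24 dB; +4 dB make-up → -20 dB.

-20 dB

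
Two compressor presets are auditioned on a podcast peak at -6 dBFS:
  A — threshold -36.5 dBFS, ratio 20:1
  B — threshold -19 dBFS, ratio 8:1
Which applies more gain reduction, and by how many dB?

A, by 17.6 dB

A: 30.5 dB over, compressed to 1.525 dB over, so 28.975 dB of GR.
B: 13 dB over, compressed to 1.625 dB over, so 11.375 dB of GR.
A reduces 17.6 dB more.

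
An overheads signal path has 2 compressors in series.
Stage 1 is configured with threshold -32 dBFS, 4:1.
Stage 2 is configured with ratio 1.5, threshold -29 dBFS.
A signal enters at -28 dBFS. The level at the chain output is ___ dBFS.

Stage 1: overshoot 4 dB → 4/4 = 1 dB → -31 dBFS.
Stage 2: -31 dBFS is at or below the -29 dBFS threshold — no compression; output -31 dBFS.

-31 dBFS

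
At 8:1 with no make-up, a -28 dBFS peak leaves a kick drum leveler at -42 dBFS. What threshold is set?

-44 dBFS

Input is 16 dB above T (since output overshoot × R = input overshoot: (-42 − T)·8 = -28 − T gives T = -44 dBFS).
Check: -44 + (-28 − (-44))/8 = -44 + 2 = -42 dBFS. ✓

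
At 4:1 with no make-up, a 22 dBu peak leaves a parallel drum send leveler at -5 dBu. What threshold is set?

Gain reduction = 22 − (-5) = 27 dB; output overshoot = GR / (R − 1) = 27 / 3 = 9 dB.
Threshold = output − output overshoot = -5 − 9 = -14 dBu.

-14 dBu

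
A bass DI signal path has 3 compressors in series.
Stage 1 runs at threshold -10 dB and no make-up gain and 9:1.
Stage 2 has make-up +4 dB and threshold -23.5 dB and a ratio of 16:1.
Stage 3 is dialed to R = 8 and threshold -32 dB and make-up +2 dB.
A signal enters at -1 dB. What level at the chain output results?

-28.324219 dB

Stage 1: 9 dB above -10 dB, reduced 9:1 to 1 dB above → -9 dB.
Stage 2: overshoot 14.5 dB → 14.5/16 = 0.90625 dB → -22.59375 dB; +4 dB make-up → -18.59375 dB.
Stage 3: overshoot 13.40625 dB → 13.40625/8 = 1.675781 dB → -30.324219 dB; +2 dB make-up → -28.324219 dB.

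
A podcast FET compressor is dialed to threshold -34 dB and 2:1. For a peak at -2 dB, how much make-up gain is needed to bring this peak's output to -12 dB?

Without make-up, output = threshold + overshoot/2 = -34 + 16 = -18 dB.
Gap to target: 6 dB.

6 dB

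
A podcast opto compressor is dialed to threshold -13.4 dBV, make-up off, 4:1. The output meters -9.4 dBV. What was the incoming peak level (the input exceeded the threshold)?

Post-compression overshoot = -9.4 − (-13.4) = 4 dB.
Undo the ratio: input overshoot = 4 × 4 = 16 dB, giving input = 2.6 dBV.

2.6 dBV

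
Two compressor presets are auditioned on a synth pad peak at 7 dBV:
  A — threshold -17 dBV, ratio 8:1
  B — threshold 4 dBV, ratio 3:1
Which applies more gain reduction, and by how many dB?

A, by 19 dB

A: GR = 24 − 24/8 = 21 dB.
B: GR = 3 − 3/3 = 2 dB.
Difference: 19 dB in favour of A.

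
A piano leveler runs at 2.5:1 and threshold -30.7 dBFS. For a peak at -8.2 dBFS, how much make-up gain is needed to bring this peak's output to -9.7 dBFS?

12 dB

Overshoot 22.5 dB → 22.5/2.5 = 9 dB after compression, so the compressed level is -30.7 + 9 = -21.7 dBFS.
Make-up = target − compressed = -9.7 − (-21.7) = 12 dB.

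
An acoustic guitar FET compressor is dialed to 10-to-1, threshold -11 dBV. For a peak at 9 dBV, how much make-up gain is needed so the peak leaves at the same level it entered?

18 dB

Without make-up, output = threshold + overshoot/10 = -11 + 2 = -9 dBV.
Gap to target: 18 dB.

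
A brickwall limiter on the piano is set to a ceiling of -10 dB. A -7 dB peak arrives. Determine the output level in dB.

-10 dB

At ∞:1, everything above -10 dB is held at the ceiling.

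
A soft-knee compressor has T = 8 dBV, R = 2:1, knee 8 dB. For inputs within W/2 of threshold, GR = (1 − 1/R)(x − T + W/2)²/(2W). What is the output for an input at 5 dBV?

4.96875 dBV

x − T + W/2 = 5 − 8 + 4 = 1.
GR = (1 − 1/2) × 1² / 16 = 0.5 × 1 / 16 = 0.03125 dB.
Output = 5 − 0.03125 = 4.96875 dBV.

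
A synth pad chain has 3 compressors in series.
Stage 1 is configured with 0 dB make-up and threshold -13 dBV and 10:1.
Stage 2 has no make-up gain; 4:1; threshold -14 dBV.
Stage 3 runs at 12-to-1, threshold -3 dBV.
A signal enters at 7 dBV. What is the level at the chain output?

-13.25 dBV

Stage 1: overshoot 20 dB → 20/10 = 2 dB → -11 dBV.
Stage 2: overshoot 3 dB → 3/4 = 0.75 dB → -13.25 dBV.
Stage 3: below threshold (-13.25 ≤ -3); passes unchanged; output -13.25 dBV.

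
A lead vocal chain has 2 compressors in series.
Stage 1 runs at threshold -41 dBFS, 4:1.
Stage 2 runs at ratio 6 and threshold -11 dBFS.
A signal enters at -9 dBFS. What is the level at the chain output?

Stage 1: -9 dBFS is 32 dB over -41 dBFS; at 4:1 that becomes 8 dB over, giving -33 dBFS.
Stage 2: -33 dBFS is at or below the -11 dBFS threshold — no compression; output -33 dBFS.

-33 dBFS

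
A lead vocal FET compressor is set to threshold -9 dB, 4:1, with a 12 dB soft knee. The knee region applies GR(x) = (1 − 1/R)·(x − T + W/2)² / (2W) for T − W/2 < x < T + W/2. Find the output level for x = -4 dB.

x − T + W/2 = -4 − (-9) + 6 = 11.
GR = (1 − 1/4) × 11² / 24 = 0.75 × 121 / 24 = 3.78125 dB.
Output = -4 − 3.78125 = -7.78125 dB.

-7.78125 dB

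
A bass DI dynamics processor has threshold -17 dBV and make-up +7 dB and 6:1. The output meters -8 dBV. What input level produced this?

-5 dBV

Remove make-up: -8 − 7 = -15 dBV.
The compressed level sits -15 − (-17) = 2 dB over threshold.
Input overshoot = R × output overshoot = 12 dB → input = -17 + 12 = -5 dBV.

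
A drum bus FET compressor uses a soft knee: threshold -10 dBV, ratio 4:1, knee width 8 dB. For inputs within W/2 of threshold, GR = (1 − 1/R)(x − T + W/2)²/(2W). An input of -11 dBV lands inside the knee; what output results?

-11.421875 dBV

x − T + W/2 = -11 − (-10) + 4 = 3.
GR = (1 − 1/4) × 3² / 16 = 0.75 × 9 / 16 = 0.421875 dB.
Output = -11 − 0.421875 = -11.421875 dBV.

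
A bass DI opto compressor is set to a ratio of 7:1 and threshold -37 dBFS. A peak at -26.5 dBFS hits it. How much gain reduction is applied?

9 dB

-26.5 dBFS exceeds the threshold by 10.5 dB.
At 7:1, output sits 10.5/7 = 1.5 dB above threshold.
GR = overshoot in − overshoot out = 10.5 − 1.5 = 9 dB.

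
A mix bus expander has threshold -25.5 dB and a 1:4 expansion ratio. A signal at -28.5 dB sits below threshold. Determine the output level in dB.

-37.5 dB

The input is 3 dB below the -25.5 dB threshold.
A 1:4 expander multiplies undershoot by 4: 3 × 4 = 12 dB below threshold.
Output = -25.5 − 12 = -37.5 dB.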